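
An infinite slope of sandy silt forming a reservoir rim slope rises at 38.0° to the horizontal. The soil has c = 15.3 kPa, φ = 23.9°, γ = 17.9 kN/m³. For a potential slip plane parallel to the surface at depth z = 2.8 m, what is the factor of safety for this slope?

FS = 1.20

For an infinite slope with a slip plane parallel to the surface (no pore pressure): FS = [c + γz cos²β tanφ] / [γz sinβ cosβ].
γz = 17.9·2.8 = 50.12 kN/m²
Numerator = 15.3 + 50.12·cos²38.0°·tan23.9° = 15.3 + 50.12·0.6210·0.4431 = 29.092 kPa
Denominator = 50.12·sin38.0°·cos38.0° = 50.12·0.6157·0.7880 = 24.316 kPa
FS = 29.092 / 24.316 = 1.196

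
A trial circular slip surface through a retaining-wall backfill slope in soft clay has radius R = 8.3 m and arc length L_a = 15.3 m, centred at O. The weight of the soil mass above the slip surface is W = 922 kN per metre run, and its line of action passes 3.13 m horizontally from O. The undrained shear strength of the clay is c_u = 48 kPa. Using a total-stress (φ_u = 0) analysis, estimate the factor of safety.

FS = 2.11

Taking moments about the centre O, the resisting moment is provided by the undrained shear strength acting along the arc:
M_R = c_u·L_a·R = 48·15.30·8.3 = 6095.5 kN·m/m
M_D = W·d = 922·3.13 = 2885.9 kN·m/m
FS = M_R / M_D = 6095.5 / 2885.9 = 2.112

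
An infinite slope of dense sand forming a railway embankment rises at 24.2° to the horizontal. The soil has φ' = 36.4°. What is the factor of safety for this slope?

For a dry cohesionless infinite slope the factor of safety is FS = tanφ' / tanβ.
FS = tan36.4° / tan24.2° = 0.7373 / 0.4494 = 1.640

FS = 1.64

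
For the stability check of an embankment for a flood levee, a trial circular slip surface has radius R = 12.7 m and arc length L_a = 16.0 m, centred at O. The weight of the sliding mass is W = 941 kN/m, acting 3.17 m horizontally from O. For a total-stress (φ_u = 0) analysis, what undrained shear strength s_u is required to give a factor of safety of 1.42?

s_u = 20.8 kPa

FS = s_u·L_a·R / (W·d), so s_u = FS·W·d / (L_a·R).
s_u = 1.42·941·3.17 / (16.00·12.7) = 4235.8 / 203.20 = 20.85 kPa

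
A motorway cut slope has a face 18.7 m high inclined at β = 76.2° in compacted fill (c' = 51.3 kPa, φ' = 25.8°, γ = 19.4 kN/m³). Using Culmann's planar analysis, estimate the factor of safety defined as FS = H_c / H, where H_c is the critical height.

FS = 1.36

H_c = (4c'/γ) · sinβ cosφ' / [1 − cos(β − φ')]
    = (4·51.3/19.4) · sin76.2°·cos25.8° / [1 − cos50.4°]
    = 10.577 · 0.8743 / 0.3626 = 25.51 m
FS = H_c / H = 25.51 / 18.7 = 1.364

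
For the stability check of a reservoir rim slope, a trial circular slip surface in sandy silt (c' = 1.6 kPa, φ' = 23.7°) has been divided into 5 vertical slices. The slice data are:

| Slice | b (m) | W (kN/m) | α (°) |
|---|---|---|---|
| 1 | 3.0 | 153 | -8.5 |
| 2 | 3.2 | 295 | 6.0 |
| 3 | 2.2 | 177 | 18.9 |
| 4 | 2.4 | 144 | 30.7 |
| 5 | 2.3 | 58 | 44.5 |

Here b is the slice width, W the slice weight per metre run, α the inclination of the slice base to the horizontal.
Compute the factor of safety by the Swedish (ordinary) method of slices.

Ordinary method of slices: FS = Σ[c'·Δl_i + (W_i cosα_i)·tanφ'] / Σ W_i sinα_i, with Δl_i = b_i / cosα_i.
Slice 1: Δl = 3.0/cos(-8.5°) = 3.033 m; N'_1 = 153·cos(-8.5°) = 151.3; c'Δl = 4.85; W sinα = -22.6
Slice 2: Δl = 3.2/cos6.0° = 3.218 m; N'_2 = 295·cos6.0° = 293.4; c'Δl = 5.15; W sinα = 30.8
Slice 3: Δl = 2.2/cos18.9° = 2.325 m; N'_3 = 177·cos18.9° = 167.5; c'Δl = 3.72; W sinα = 57.3
Slice 4: Δl = 2.4/cos30.7° = 2.791 m; N'_4 = 144·cos30.7° = 123.8; c'Δl = 4.47; W sinα = 73.5
Slice 5: Δl = 2.3/cos44.5° = 3.225 m; N'_5 = 58·cos44.5° = 41.4; c'Δl = 5.16; W sinα = 40.7
Σc'Δl = 23.3 kN/m; ΣN' = 777.3 kN/m; ΣW sinα = 179.7 kN/m
Resisting = 23.3 + 777.3·tan23.7° = 23.3 + 341.2 = 364.6 kN/m
FS = 364.6 / 179.7 = 2.029

FS = 2.03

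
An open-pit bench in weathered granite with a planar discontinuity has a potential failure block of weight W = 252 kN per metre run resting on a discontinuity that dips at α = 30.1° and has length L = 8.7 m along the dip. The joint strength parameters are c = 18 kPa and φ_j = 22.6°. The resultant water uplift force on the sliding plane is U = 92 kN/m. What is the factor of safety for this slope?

FS = 1.65

Resolving the block weight along and normal to the plane and applying the Mohr–Coulomb strength on the joint:
N' = W cosα − U = 252·cos30.1° − 92 = 126.0 kN/m
Driving force T = W sinα = 252·sin30.1° = 126.4 kN/m
Resisting force R = c·L + N'·tanφ_j = 18·8.7 + 126.0·tan22.6° = 156.6 + 52.5 = 209.1 kN/m
FS = R / T = 209.1 / 126.4 = 1.654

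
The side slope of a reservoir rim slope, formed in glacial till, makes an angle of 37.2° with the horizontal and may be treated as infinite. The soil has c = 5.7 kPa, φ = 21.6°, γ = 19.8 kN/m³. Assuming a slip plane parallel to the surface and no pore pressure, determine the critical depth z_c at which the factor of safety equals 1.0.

Setting FS = 1.00 in FS = [c + γz cos²β tanφ] / [γz sinβ cosβ] and solving for z:
z = c / [γ cosβ (FS·sinβ − cosβ·tanφ)]
  = 5.7 / [19.8·cos37.2°·(1.00·sin37.2° − cos37.2°·tan21.6°)]
  = 5.7 / [19.8·0.7965·(1.00·0.6046 − 0.7965·0.3959)]
  = 5.7 / 4.5615 = 1.250 m

z_c = 1.25 m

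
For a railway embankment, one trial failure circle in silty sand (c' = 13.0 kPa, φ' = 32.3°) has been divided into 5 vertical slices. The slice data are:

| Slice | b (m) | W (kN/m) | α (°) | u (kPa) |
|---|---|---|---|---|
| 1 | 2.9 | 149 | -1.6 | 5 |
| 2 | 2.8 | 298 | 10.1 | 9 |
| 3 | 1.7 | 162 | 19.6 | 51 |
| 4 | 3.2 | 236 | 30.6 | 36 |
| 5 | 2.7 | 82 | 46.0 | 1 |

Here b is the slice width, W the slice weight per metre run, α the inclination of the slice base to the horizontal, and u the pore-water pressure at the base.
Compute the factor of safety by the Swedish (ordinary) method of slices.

FS = 2.01

Ordinary method of slices: FS = Σ[c'·Δl_i + (W_i cosα_i − u_i·Δl_i)·tanφ'] / Σ W_i sinα_i, with Δl_i = b_i / cosα_i.
Slice 1: Δl = 2.9/cos(-1.6°) = 2.901 m; N'_1 = 149·cos(-1.6°) − 5·2.901 = 134.4; c'Δl = 37.71; W sinα = -4.2
Slice 2: Δl = 2.8/cos10.1° = 2.844 m; N'_2 = 298·cos10.1° − 9·2.844 = 267.8; c'Δl = 36.97; W sinα = 52.3
Slice 3: Δl = 1.7/cos19.6° = 1.805 m; N'_3 = 162·cos19.6° − 51·1.805 = 60.6; c'Δl = 23.46; W sinα = 54.3
Slice 4: Δl = 3.2/cos30.6° = 3.718 m; N'_4 = 236·cos30.6° − 36·3.718 = 69.3; c'Δl = 48.33; W sinα = 120.1
Slice 5: Δl = 2.7/cos46.0° = 3.887 m; N'_5 = 82·cos46.0° − 1·3.887 = 53.1; c'Δl = 50.53; W sinα = 59.0
Σc'Δl = 197.0 kN/m; ΣN' = 585.2 kN/m; ΣW sinα = 281.6 kN/m
Resisting = 197.0 + 585.2·tan32.3° = 197.0 + 369.9 = 566.9 kN/m
FS = 566.9 / 281.6 = 2.014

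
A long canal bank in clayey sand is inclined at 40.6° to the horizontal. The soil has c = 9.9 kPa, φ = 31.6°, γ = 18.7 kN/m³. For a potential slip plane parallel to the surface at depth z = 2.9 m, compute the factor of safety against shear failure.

FS = 1.09

For an infinite slope with a slip plane parallel to the surface (no pore pressure): FS = [c + γz cos²β tanφ] / [γz sinβ cosβ].
γz = 18.7·2.9 = 54.23 kN/m²
Numerator = 9.9 + 54.23·cos²40.6°·tan31.6° = 9.9 + 54.23·0.5765·0.6152 = 29.133 kPa
Denominator = 54.23·sin40.6°·cos40.6° = 54.23·0.6508·0.7593 = 26.796 kPa
FS = 29.133 / 26.796 = 1.087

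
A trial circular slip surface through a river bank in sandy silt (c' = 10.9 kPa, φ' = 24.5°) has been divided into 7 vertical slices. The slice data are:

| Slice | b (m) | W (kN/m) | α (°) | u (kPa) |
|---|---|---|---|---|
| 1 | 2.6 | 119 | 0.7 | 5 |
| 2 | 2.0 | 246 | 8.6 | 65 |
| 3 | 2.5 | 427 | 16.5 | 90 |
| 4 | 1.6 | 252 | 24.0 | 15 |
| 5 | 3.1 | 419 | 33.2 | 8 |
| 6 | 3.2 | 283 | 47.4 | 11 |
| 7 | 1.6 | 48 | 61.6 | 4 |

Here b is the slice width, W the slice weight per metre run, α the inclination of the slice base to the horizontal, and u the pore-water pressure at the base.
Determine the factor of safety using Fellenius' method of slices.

Ordinary method of slices: FS = Σ[c'·Δl_i + (W_i cosα_i − u_i·Δl_i)·tanφ'] / Σ W_i sinα_i, with Δl_i = b_i / cosα_i.
Slice 1: Δl = 2.6/cos0.7° = 2.600 m; N'_1 = 119·cos0.7° − 5·2.600 = 106.0; c'Δl = 28.34; W sinα = 1.5
Slice 2: Δl = 2.0/cos8.6° = 2.023 m; N'_2 = 246·cos8.6° − 65·2.023 = 111.8; c'Δl = 22.05; W sinα = 36.8
Slice 3: Δl = 2.5/cos16.5° = 2.607 m; N'_3 = 427·cos16.5° − 90·2.607 = 174.8; c'Δl = 28.42; W sinα = 121.3
Slice 4: Δl = 1.6/cos24.0° = 1.751 m; N'_4 = 252·cos24.0° − 15·1.751 = 203.9; c'Δl = 19.09; W sinα = 102.5
Slice 5: Δl = 3.1/cos33.2° = 3.705 m; N'_5 = 419·cos33.2° − 8·3.705 = 321.0; c'Δl = 40.38; W sinα = 229.4
Slice 6: Δl = 3.2/cos47.4° = 4.728 m; N'_6 = 283·cos47.4° − 11·4.728 = 139.6; c'Δl = 51.53; W sinα = 208.3
Slice 7: Δl = 1.6/cos61.6° = 3.364 m; N'_7 = 48·cos61.6° − 4·3.364 = 9.4; c'Δl = 36.67; W sinα = 42.2
Σc'Δl = 226.5 kN/m; ΣN' = 1066.3 kN/m; ΣW sinα = 742.0 kN/m
Resisting = 226.5 + 1066.3·tan24.5° = 226.5 + 486.0 = 712.4 kN/m
FS = 712.4 / 742.0 = 0.960

FS = 0.96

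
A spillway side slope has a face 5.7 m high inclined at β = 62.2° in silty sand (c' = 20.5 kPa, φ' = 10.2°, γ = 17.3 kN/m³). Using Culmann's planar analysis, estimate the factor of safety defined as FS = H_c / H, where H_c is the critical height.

H_c = (4c'/γ) · sinβ cosφ' / [1 − cos(β − φ')]
    = (4·20.5/17.3) · sin62.2°·cos10.2° / [1 − cos52.0°]
    = 4.740 · 0.8706 / 0.3843 = 10.74 m
FS = H_c / H = 10.74 / 5.7 = 1.884

FS = 1.88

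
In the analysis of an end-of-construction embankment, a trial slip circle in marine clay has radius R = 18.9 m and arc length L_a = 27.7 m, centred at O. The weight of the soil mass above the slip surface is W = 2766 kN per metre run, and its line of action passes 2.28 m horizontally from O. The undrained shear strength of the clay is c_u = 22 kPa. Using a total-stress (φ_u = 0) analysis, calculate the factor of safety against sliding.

Taking moments about the centre O, the resisting moment is provided by the undrained shear strength acting along the arc:
M_R = c_u·L_a·R = 22·27.70·18.9 = 11517.7 kN·m/m
M_D = W·d = 2766·2.28 = 6306.5 kN·m/m
FS = M_R / M_D = 11517.7 / 6306.5 = 1.826

FS = 1.83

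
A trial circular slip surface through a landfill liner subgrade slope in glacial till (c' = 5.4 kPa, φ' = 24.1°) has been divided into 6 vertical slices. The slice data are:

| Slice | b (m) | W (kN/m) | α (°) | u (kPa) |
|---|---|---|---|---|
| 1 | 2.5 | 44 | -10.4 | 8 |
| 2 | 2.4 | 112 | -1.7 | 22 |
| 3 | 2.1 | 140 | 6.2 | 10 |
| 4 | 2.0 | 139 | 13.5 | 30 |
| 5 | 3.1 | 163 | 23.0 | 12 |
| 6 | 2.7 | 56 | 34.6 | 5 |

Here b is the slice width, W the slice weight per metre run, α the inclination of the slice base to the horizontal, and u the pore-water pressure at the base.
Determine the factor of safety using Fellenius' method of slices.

Ordinary method of slices: FS = Σ[c'·Δl_i + (W_i cosα_i − u_i·Δl_i)·tanφ'] / Σ W_i sinα_i, with Δl_i = b_i / cosα_i.
Slice 1: Δl = 2.5/cos(-10.4°) = 2.542 m; N'_1 = 44·cos(-10.4°) − 8·2.542 = 22.9; c'Δl = 13.73; W sinα = -7.9
Slice 2: Δl = 2.4/cos(-1.7°) = 2.401 m; N'_2 = 112·cos(-1.7°) − 22·2.401 = 59.1; c'Δl = 12.97; W sinα = -3.3
Slice 3: Δl = 2.1/cos6.2° = 2.112 m; N'_3 = 140·cos6.2° − 10·2.112 = 118.1; c'Δl = 11.41; W sinα = 15.1
Slice 4: Δl = 2.0/cos13.5° = 2.057 m; N'_4 = 139·cos13.5° − 30·2.057 = 73.5; c'Δl = 11.11; W sinα = 32.4
Slice 5: Δl = 3.1/cos23.0° = 3.368 m; N'_5 = 163·cos23.0° − 12·3.368 = 109.6; c'Δl = 18.19; W sinα = 63.7
Slice 6: Δl = 2.7/cos34.6° = 3.280 m; N'_6 = 56·cos34.6° − 5·3.280 = 29.7; c'Δl = 17.71; W sinα = 31.8
Σc'Δl = 85.1 kN/m; ΣN' = 412.9 kN/m; ΣW sinα = 131.8 kN/m
Resisting = 85.1 + 412.9·tan24.1° = 85.1 + 184.7 = 269.8 kN/m
FS = 269.8 / 131.8 = 2.047

FS = 2.05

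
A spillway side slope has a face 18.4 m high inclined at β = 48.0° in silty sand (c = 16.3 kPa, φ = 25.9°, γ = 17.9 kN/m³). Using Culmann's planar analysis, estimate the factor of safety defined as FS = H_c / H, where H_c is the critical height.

FS = 1.80

H_c = (4c/γ) · sinβ cosφ / [1 − cos(β − φ)]
    = (4·16.3/17.9) · sin48.0°·cos25.9° / [1 − cos22.1°]
    = 3.642 · 0.6685 / 0.0735 = 33.14 m
FS = H_c / H = 33.14 / 18.4 = 1.801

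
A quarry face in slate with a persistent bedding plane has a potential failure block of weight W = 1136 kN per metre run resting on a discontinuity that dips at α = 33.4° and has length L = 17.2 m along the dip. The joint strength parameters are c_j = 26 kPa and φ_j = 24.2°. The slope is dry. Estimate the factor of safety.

Resolving the block weight along and normal to the plane and applying the Mohr–Coulomb strength on the joint:
N' = W cosα = 1136·cos33.4° = 948.4 kN/m
Driving force T = W sinα = 1136·sin33.4° = 625.3 kN/m
Resisting force R = c_j·L + N'·tanφ_j = 26·17.2 + 948.4·tan24.2° = 447.2 + 426.2 = 873.4 kN/m
FS = R / T = 873.4 / 625.3 = 1.397

FS = 1.40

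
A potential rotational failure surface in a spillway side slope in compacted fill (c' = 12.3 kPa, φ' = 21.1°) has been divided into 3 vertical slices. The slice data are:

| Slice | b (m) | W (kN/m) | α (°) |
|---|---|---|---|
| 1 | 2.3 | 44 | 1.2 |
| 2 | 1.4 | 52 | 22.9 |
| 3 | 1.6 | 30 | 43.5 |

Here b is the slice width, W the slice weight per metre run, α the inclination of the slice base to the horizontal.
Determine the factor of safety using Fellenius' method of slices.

FS = 2.82

Ordinary method of slices: FS = Σ[c'·Δl_i + (W_i cosα_i)·tanφ'] / Σ W_i sinα_i, with Δl_i = b_i / cosα_i.
Slice 1: Δl = 2.3/cos1.2° = 2.301 m; N'_1 = 44·cos1.2° = 44.0; c'Δl = 28.30; W sinα = 0.9
Slice 2: Δl = 1.4/cos22.9° = 1.520 m; N'_2 = 52·cos22.9° = 47.9; c'Δl = 18.69; W sinα = 20.2
Slice 3: Δl = 1.6/cos43.5° = 2.206 m; N'_3 = 30·cos43.5° = 21.8; c'Δl = 27.13; W sinα = 20.7
Σc'Δl = 74.1 kN/m; ΣN' = 113.7 kN/m; ΣW sinα = 41.8 kN/m
Resisting = 74.1 + 113.7·tan21.1° = 74.1 + 43.9 = 118.0 kN/m
FS = 118.0 / 41.8 = 2.822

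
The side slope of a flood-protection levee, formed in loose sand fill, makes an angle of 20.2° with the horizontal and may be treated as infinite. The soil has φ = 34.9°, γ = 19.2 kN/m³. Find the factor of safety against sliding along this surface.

FS = 1.90

For a dry cohesionless infinite slope the factor of safety is FS = tanφ / tanβ.
FS = tan34.9° / tan20.2° = 0.6976 / 0.3679 = 1.896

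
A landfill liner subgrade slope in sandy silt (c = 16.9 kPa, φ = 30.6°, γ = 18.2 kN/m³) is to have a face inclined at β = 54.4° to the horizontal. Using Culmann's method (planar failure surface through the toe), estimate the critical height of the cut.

Culmann's analysis gives the critical failure plane at α_cr = (β + φ)/2 = (54.4 + 30.6)/2 = 42.5°, and the critical height
H_c = (4c/γ) · sinβ cosφ / [1 − cos(β − φ)]
    = (4·16.9/18.2) · sin54.4°·cos30.6° / [1 − cos(23.8°)]
    = 3.714 · 0.8131·0.8607 / [1 − 0.9150]
    = 3.714 · 0.6999 / 0.0850
    = 30.57 m

H_c = 30.57 m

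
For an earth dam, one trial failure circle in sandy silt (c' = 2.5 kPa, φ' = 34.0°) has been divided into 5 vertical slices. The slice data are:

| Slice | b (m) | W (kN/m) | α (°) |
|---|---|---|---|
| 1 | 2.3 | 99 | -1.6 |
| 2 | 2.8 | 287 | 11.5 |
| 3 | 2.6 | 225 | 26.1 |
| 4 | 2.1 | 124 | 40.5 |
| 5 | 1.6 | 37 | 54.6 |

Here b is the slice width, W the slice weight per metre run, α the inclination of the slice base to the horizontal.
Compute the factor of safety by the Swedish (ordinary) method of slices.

Ordinary method of slices: FS = Σ[c'·Δl_i + (W_i cosα_i)·tanφ'] / Σ W_i sinα_i, with Δl_i = b_i / cosα_i.
Slice 1: Δl = 2.3/cos(-1.6°) = 2.301 m; N'_1 = 99·cos(-1.6°) = 99.0; c'Δl = 5.75; W sinα = -2.8
Slice 2: Δl = 2.8/cos11.5° = 2.857 m; N'_2 = 287·cos11.5° = 281.2; c'Δl = 7.14; W sinα = 57.2
Slice 3: Δl = 2.6/cos26.1° = 2.895 m; N'_3 = 225·cos26.1° = 202.1; c'Δl = 7.24; W sinα = 99.0
Slice 4: Δl = 2.1/cos40.5° = 2.762 m; N'_4 = 124·cos40.5° = 94.3; c'Δl = 6.90; W sinα = 80.5
Slice 5: Δl = 1.6/cos54.6° = 2.762 m; N'_5 = 37·cos54.6° = 21.4; c'Δl = 6.91; W sinα = 30.2
Σc'Δl = 33.9 kN/m; ΣN' = 698.0 kN/m; ΣW sinα = 264.1 kN/m
Resisting = 33.9 + 698.0·tan34.0° = 33.9 + 470.8 = 504.7 kN/m
FS = 504.7 / 264.1 = 1.911

FS = 1.91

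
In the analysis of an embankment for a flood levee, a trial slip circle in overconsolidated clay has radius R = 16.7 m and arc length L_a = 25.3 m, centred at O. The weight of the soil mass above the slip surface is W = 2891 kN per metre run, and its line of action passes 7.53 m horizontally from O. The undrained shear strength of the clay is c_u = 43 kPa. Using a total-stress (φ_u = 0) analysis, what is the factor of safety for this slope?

Taking moments about the centre O, the resisting moment is provided by the undrained shear strength acting along the arc:
M_R = c_u·L_a·R = 43·25.30·16.7 = 18167.9 kN·m/m
M_D = W·d = 2891·7.53 = 21769.2 kN·m/m
FS = M_R / M_D = 18167.9 / 21769.2 = 0.835

FS = 0.83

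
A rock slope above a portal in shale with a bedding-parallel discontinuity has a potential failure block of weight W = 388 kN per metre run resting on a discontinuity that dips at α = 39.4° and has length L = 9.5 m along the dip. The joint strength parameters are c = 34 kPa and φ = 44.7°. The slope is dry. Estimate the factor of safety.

Resolving the block weight along and normal to the plane and applying the Mohr–Coulomb strength on the joint:
N' = W cosα = 388·cos39.4° = 299.8 kN/m
Driving force T = W sinα = 388·sin39.4° = 246.3 kN/m
Resisting force R = c·L + N'·tanφ = 34·9.5 + 299.8·tan44.7° = 323.0 + 296.7 = 619.7 kN/m
FS = R / T = 619.7 / 246.3 = 2.516

FS = 2.52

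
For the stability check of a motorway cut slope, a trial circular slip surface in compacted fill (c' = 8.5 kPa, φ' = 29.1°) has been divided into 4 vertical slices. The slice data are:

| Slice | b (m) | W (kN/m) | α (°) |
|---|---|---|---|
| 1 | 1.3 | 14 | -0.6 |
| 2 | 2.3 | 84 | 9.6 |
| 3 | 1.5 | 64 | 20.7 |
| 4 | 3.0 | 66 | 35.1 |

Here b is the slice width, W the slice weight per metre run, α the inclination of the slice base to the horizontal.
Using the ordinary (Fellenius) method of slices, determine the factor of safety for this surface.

Ordinary method of slices: FS = Σ[c'·Δl_i + (W_i cosα_i)·tanφ'] / Σ W_i sinα_i, with Δl_i = b_i / cosα_i.
Slice 1: Δl = 1.3/cos(-0.6°) = 1.300 m; N'_1 = 14·cos(-0.6°) = 14.0; c'Δl = 11.05; W sinα = -0.1
Slice 2: Δl = 2.3/cos9.6° = 2.333 m; N'_2 = 84·cos9.6° = 82.8; c'Δl = 19.83; W sinα = 14.0
Slice 3: Δl = 1.5/cos20.7° = 1.604 m; N'_3 = 64·cos20.7° = 59.9; c'Δl = 13.63; W sinα = 22.6
Slice 4: Δl = 3.0/cos35.1° = 3.667 m; N'_4 = 66·cos35.1° = 54.0; c'Δl = 31.17; W sinα = 38.0
Σc'Δl = 75.7 kN/m; ΣN' = 210.7 kN/m; ΣW sinα = 74.4 kN/m
Resisting = 75.7 + 210.7·tan29.1° = 75.7 + 117.3 = 192.9 kN/m
FS = 192.9 / 74.4 = 2.592

FS = 2.59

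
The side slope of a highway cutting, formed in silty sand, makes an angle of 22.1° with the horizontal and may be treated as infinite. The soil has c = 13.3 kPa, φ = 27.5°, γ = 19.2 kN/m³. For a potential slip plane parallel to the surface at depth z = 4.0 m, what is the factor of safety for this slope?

For an infinite slope with a slip plane parallel to the surface (no pore pressure): FS = [c + γz cos²β tanφ] / [γz sinβ cosβ].
γz = 19.2·4.0 = 76.80 kN/m²
Numerator = 13.3 + 76.80·cos²22.1°·tan27.5° = 13.3 + 76.80·0.8585·0.5206 = 47.621 kPa
Denominator = 76.80·sin22.1°·cos22.1° = 76.80·0.3762·0.9265 = 26.771 kPa
FS = 47.621 / 26.771 = 1.779

FS = 1.78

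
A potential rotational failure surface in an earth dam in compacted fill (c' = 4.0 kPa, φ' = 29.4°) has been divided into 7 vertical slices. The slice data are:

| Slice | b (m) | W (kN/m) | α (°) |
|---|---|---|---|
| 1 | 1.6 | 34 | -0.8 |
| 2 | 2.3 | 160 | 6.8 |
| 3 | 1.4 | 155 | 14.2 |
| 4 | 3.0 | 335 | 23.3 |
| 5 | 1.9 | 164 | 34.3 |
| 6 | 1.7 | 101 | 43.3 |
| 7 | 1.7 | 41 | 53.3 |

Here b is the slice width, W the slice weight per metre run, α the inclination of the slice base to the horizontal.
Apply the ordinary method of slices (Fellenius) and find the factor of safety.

Ordinary method of slices: FS = Σ[c'·Δl_i + (W_i cosα_i)·tanφ'] / Σ W_i sinα_i, with Δl_i = b_i / cosα_i.
Slice 1: Δl = 1.6/cos(-0.8°) = 1.600 m; N'_1 = 34·cos(-0.8°) = 34.0; c'Δl = 6.40; W sinα = -0.5
Slice 2: Δl = 2.3/cos6.8° = 2.316 m; N'_2 = 160·cos6.8° = 158.9; c'Δl = 9.27; W sinα = 18.9
Slice 3: Δl = 1.4/cos14.2° = 1.444 m; N'_3 = 155·cos14.2° = 150.3; c'Δl = 5.78; W sinα = 38.0
Slice 4: Δl = 3.0/cos23.3° = 3.266 m; N'_4 = 335·cos23.3° = 307.7; c'Δl = 13.07; W sinα = 132.5
Slice 5: Δl = 1.9/cos34.3° = 2.300 m; N'_5 = 164·cos34.3° = 135.5; c'Δl = 9.20; W sinα = 92.4
Slice 6: Δl = 1.7/cos43.3° = 2.336 m; N'_6 = 101·cos43.3° = 73.5; c'Δl = 9.34; W sinα = 69.3
Slice 7: Δl = 1.7/cos53.3° = 2.845 m; N'_7 = 41·cos53.3° = 24.5; c'Δl = 11.38; W sinα = 32.9
Σc'Δl = 64.4 kN/m; ΣN' = 884.3 kN/m; ΣW sinα = 383.6 kN/m
Resisting = 64.4 + 884.3·tan29.4° = 64.4 + 498.3 = 562.7 kN/m
FS = 562.7 / 383.6 = 1.467

FS = 1.47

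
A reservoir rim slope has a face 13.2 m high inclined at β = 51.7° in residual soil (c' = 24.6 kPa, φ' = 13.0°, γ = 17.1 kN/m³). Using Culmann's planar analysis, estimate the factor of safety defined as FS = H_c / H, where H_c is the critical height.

FS = 1.52

H_c = (4c'/γ) · sinβ cosφ' / [1 − cos(β − φ')]
    = (4·24.6/17.1) · sin51.7°·cos13.0° / [1 − cos38.7°]
    = 5.754 · 0.7647 / 0.2196 = 20.04 m
FS = H_c / H = 20.04 / 13.2 = 1.518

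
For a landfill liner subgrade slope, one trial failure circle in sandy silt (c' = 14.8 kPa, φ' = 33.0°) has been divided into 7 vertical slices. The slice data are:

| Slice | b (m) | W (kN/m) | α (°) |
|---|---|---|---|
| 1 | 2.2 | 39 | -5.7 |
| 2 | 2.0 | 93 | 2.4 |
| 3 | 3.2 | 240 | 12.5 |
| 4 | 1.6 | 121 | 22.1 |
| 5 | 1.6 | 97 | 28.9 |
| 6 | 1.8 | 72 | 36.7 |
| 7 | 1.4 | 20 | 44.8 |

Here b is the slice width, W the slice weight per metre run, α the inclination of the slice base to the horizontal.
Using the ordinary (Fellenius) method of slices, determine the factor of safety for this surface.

FS = 3.17

Ordinary method of slices: FS = Σ[c'·Δl_i + (W_i cosα_i)·tanφ'] / Σ W_i sinα_i, with Δl_i = b_i / cosα_i.
Slice 1: Δl = 2.2/cos(-5.7°) = 2.211 m; N'_1 = 39·cos(-5.7°) = 38.8; c'Δl = 32.72; W sinα = -3.9
Slice 2: Δl = 2.0/cos2.4° = 2.002 m; N'_2 = 93·cos2.4° = 92.9; c'Δl = 29.63; W sinα = 3.9
Slice 3: Δl = 3.2/cos12.5° = 3.278 m; N'_3 = 240·cos12.5° = 234.3; c'Δl = 48.51; W sinα = 51.9
Slice 4: Δl = 1.6/cos22.1° = 1.727 m; N'_4 = 121·cos22.1° = 112.1; c'Δl = 25.56; W sinα = 45.5
Slice 5: Δl = 1.6/cos28.9° = 1.828 m; N'_5 = 97·cos28.9° = 84.9; c'Δl = 27.05; W sinα = 46.9
Slice 6: Δl = 1.8/cos36.7° = 2.245 m; N'_6 = 72·cos36.7° = 57.7; c'Δl = 33.23; W sinα = 43.0
Slice 7: Δl = 1.4/cos44.8° = 1.973 m; N'_7 = 20·cos44.8° = 14.2; c'Δl = 29.20; W sinα = 14.1
Σc'Δl = 225.9 kN/m; ΣN' = 635.0 kN/m; ΣW sinα = 201.5 kN/m
Resisting = 225.9 + 635.0·tan33.0° = 225.9 + 412.4 = 638.3 kN/m
FS = 638.3 / 201.5 = 3.168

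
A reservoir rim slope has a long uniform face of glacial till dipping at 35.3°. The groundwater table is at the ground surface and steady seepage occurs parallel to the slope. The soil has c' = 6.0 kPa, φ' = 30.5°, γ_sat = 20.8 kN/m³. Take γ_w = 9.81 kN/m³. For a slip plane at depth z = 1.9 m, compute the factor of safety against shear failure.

With seepage parallel to the slope and the water table at the surface, the effective normal stress on the slip plane uses the buoyant unit weight γ' = γ_sat − γ_w while the driving shear stress uses γ_sat:
FS = [c' + γ' z cos²β tanφ'] / [γ_sat z sinβ cosβ]
γ' = 20.8 − 9.81 = 10.99 kN/m³
Numerator = 6.0 + 10.99·1.9·cos²35.3°·tan30.5° = 6.0 + 10.99·1.9·0.6661·0.5890 = 14.193 kPa
Denominator = 20.8·1.9·sin35.3°·cos35.3° = 20.8·1.9·0.5779·0.8161 = 18.638 kPa
FS = 14.193 / 18.638 = 0.761

FS = 0.76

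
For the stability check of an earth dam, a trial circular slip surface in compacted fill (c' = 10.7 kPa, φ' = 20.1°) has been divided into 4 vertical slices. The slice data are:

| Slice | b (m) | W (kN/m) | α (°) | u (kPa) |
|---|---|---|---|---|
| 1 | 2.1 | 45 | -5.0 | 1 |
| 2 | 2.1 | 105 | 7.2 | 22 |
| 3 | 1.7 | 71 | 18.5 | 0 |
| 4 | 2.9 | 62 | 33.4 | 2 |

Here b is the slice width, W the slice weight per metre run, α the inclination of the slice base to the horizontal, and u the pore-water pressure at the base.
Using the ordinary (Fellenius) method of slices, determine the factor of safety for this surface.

Ordinary method of slices: FS = Σ[c'·Δl_i + (W_i cosα_i − u_i·Δl_i)·tanφ'] / Σ W_i sinα_i, with Δl_i = b_i / cosα_i.
Slice 1: Δl = 2.1/cos(-5.0°) = 2.108 m; N'_1 = 45·cos(-5.0°) − 1·2.108 = 42.7; c'Δl = 22.56; W sinα = -3.9
Slice 2: Δl = 2.1/cos7.2° = 2.117 m; N'_2 = 105·cos7.2° − 22·2.117 = 57.6; c'Δl = 22.65; W sinα = 13.2
Slice 3: Δl = 1.7/cos18.5° = 1.793 m; N'_3 = 71·cos18.5° − 0·1.793 = 67.3; c'Δl = 19.18; W sinα = 22.5
Slice 4: Δl = 2.9/cos33.4° = 3.474 m; N'_4 = 62·cos33.4° − 2·3.474 = 44.8; c'Δl = 37.17; W sinα = 34.1
Σc'Δl = 101.6 kN/m; ΣN' = 212.5 kN/m; ΣW sinα = 65.9 kN/m
Resisting = 101.6 + 212.5·tan20.1° = 101.6 + 77.8 = 179.3 kN/m
FS = 179.3 / 65.9 = 2.721

FS = 2.72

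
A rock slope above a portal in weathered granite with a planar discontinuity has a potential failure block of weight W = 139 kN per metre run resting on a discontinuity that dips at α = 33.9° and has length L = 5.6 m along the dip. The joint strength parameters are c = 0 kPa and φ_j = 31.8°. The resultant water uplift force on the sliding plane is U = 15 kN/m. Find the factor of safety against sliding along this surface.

FS = 0.80

Resolving the block weight along and normal to the plane and applying the Mohr–Coulomb strength on the joint:
N' = W cosα − U = 139·cos33.9° − 15 = 100.4 kN/m
Driving force T = W sinα = 139·sin33.9° = 77.5 kN/m
Resisting force R = c·L + N'·tanφ_j = 0·5.6 + 100.4·tan31.8° = 0.0 + 62.2 = 62.2 kN/m
FS = R / T = 62.2 / 77.5 = 0.803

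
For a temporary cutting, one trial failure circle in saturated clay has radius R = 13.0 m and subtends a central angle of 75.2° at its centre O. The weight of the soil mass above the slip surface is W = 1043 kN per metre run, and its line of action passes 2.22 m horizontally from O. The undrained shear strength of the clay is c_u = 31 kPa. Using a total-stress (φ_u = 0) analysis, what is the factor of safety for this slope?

Taking moments about the centre O, the resisting moment is provided by the undrained shear strength acting along the arc:
Arc length L_a = R·θ = 13.0·(75.2°·π/180) = 13.0·1.3125 = 17.06 m
M_R = c_u·L_a·R = 31·17.06·13.0 = 6876.1 kN·m/m
M_D = W·d = 1043·2.22 = 2315.5 kN·m/m
FS = M_R / M_D = 6876.1 / 2315.5 = 2.970

FS = 2.97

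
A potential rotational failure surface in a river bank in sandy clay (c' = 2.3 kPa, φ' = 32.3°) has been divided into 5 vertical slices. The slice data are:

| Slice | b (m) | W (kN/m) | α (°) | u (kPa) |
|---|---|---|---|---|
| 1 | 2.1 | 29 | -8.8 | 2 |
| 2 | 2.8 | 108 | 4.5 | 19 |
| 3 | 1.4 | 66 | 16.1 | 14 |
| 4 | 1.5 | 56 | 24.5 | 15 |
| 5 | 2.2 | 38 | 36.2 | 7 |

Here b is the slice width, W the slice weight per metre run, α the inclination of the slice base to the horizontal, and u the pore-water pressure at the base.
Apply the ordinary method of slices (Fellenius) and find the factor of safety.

FS = 1.85

Ordinary method of slices: FS = Σ[c'·Δl_i + (W_i cosα_i − u_i·Δl_i)·tanφ'] / Σ W_i sinα_i, with Δl_i = b_i / cosα_i.
Slice 1: Δl = 2.1/cos(-8.8°) = 2.125 m; N'_1 = 29·cos(-8.8°) − 2·2.125 = 24.4; c'Δl = 4.89; W sinα = -4.4
Slice 2: Δl = 2.8/cos4.5° = 2.809 m; N'_2 = 108·cos4.5° − 19·2.809 = 54.3; c'Δl = 6.46; W sinα = 8.5
Slice 3: Δl = 1.4/cos16.1° = 1.457 m; N'_3 = 66·cos16.1° − 14·1.457 = 43.0; c'Δl = 3.35; W sinα = 18.3
Slice 4: Δl = 1.5/cos24.5° = 1.648 m; N'_4 = 56·cos24.5° − 15·1.648 = 26.2; c'Δl = 3.79; W sinα = 23.2
Slice 5: Δl = 2.2/cos36.2° = 2.726 m; N'_5 = 38·cos36.2° − 7·2.726 = 11.6; c'Δl = 6.27; W sinα = 22.4
Σc'Δl = 24.8 kN/m; ΣN' = 159.5 kN/m; ΣW sinα = 68.0 kN/m
Resisting = 24.8 + 159.5·tan32.3° = 24.8 + 100.9 = 125.6 kN/m
FS = 125.6 / 68.0 = 1.847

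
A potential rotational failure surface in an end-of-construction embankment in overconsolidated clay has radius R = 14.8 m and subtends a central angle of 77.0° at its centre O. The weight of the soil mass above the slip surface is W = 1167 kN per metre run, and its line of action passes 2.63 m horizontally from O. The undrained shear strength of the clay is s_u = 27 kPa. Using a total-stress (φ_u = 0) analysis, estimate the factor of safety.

FS = 2.59

Taking moments about the centre O, the resisting moment is provided by the undrained shear strength acting along the arc:
Arc length L_a = R·θ = 14.8·(77.0°·π/180) = 14.8·1.3439 = 19.89 m
M_R = s_u·L_a·R = 27·19.89·14.8 = 7948.0 kN·m/m
M_D = W·d = 1167·2.63 = 3069.2 kN·m/m
FS = M_R / M_D = 7948.0 / 3069.2 = 2.590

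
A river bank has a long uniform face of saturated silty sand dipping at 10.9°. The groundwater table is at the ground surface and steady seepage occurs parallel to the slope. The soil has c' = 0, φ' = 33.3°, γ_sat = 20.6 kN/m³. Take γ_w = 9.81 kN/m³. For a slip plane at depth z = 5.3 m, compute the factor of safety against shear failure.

With seepage parallel to the slope and the water table at the surface, the effective normal stress on the slip plane uses the buoyant unit weight γ' = γ_sat − γ_w while the driving shear stress uses γ_sat:
FS = [c' + γ' z cos²β tanφ'] / [γ_sat z sinβ cosβ]
(For c' = 0 this reduces to FS = (γ'/γ_sat)·tanφ'/tanβ.)
γ' = 20.6 − 9.81 = 10.79 kN/m³
Numerator = 0.0 + 10.79·5.3·cos²10.9°·tan33.3° = 0.0 + 10.79·5.3·0.9642·0.6569 = 36.222 kPa
Denominator = 20.6·5.3·sin10.9°·cos10.9° = 20.6·5.3·0.1891·0.9820 = 20.273 kPa
FS = 36.222 / 20.273 = 1.787

FS = 1.79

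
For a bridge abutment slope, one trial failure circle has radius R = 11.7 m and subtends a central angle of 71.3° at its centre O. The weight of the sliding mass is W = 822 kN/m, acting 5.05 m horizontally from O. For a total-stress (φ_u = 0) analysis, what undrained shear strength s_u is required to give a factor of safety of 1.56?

s_u = 38.0 kPa

FS = s_u·L_a·R / (W·d), so s_u = FS·W·d / (L_a·R).
Arc length L_a = R·θ = 11.7·(71.3°·π/180) = 11.7·1.2444 = 14.56 m
s_u = 1.56·822·5.05 / (14.56·11.7) = 6475.7 / 170.35 = 38.01 kPa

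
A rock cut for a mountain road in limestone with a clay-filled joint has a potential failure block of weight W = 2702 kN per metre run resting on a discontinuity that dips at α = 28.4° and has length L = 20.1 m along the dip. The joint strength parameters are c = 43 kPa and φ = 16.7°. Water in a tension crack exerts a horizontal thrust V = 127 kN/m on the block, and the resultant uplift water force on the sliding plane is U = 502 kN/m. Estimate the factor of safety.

FS = 1.01

Resolving the block weight along and normal to the plane and applying the Mohr–Coulomb strength on the joint:
N' = W cosα − U − V sinα = 2702·cos28.4° − 502 − 127·sin28.4° = 1814.4 kN/m
Driving force T = W sinα + V cosα = 2702·sin28.4° + 127·cos28.4° = 1396.9 kN/m
Resisting force R = c·L + N'·tanφ = 43·20.1 + 1814.4·tan16.7° = 864.3 + 544.3 = 1408.6 kN/m
FS = R / T = 1408.6 / 1396.9 = 1.008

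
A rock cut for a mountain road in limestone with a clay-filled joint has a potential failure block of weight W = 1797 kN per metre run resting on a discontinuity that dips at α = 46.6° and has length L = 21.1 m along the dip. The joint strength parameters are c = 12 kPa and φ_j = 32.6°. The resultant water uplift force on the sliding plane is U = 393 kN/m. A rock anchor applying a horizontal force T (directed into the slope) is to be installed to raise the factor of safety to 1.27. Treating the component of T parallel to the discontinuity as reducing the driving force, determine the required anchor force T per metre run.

Resolving forces along and normal to the sliding plane, with the horizontal anchor force T adding T·sinα to the effective normal force and T·cosα acting up the plane against the driving force:
FS = [cL + (W cosα − U + T sinα) tanφ_j] / [W sinα − T cosα]
Without the anchor: N' = 841.7 kN/m, driving T_d = 1305.7 kN/m, resisting R = 12·21.1 + 841.7·tan32.6° = 791.5 kN/m, FS = 0.61.
Setting FS = 1.27 and solving for T:
1.27·(1305.7 − T cos46.6°) = 791.5 + T sin46.6°·tan32.6°
T·(sin46.6°·tan32.6° + 1.27·cos46.6°) = 1.27·1305.7 − 791.5
T·(0.7266·0.6395 + 1.27·0.6871) = 1658.2 − 791.5 = 866.7
T·1.3373 = 866.7
T = 648.1 kN/m

T = 648 kN/m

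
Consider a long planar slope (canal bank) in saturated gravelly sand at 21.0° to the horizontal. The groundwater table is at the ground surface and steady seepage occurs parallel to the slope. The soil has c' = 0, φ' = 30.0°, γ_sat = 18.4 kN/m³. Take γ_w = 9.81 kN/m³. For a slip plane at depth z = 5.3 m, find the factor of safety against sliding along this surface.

FS = 0.70

With seepage parallel to the slope and the water table at the surface, the effective normal stress on the slip plane uses the buoyant unit weight γ' = γ_sat − γ_w while the driving shear stress uses γ_sat:
FS = [c' + γ' z cos²β tanφ'] / [γ_sat z sinβ cosβ]
(For c' = 0 this reduces to FS = (γ'/γ_sat)·tanφ'/tanβ.)
γ' = 18.4 − 9.81 = 8.59 kN/m³
Numerator = 0.0 + 8.59·5.3·cos²21.0°·tan30.0° = 0.0 + 8.59·5.3·0.8716·0.5774 = 22.909 kPa
Denominator = 18.4·5.3·sin21.0°·cos21.0° = 18.4·5.3·0.3584·0.9336 = 32.627 kPa
FS = 22.909 / 32.627 = 0.702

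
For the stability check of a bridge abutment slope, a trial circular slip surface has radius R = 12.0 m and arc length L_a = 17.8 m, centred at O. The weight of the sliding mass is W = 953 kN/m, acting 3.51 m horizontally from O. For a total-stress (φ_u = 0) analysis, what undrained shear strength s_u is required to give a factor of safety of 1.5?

FS = s_u·L_a·R / (W·d), so s_u = FS·W·d / (L_a·R).
s_u = 1.5·953·3.51 / (17.80·12.0) = 5017.5 / 213.60 = 23.49 kPa

s_u = 23.5 kPa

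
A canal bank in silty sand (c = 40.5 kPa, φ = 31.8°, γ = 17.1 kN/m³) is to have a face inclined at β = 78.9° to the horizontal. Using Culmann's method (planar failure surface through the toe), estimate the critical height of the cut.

H_c = 24.75 m

Culmann's analysis gives the critical failure plane at α_cr = (β + φ)/2 = (78.9 + 31.8)/2 = 55.4°, and the critical height
H_c = (4c/γ) · sinβ cosφ / [1 − cos(β − φ)]
    = (4·40.5/17.1) · sin78.9°·cos31.8° / [1 − cos(47.1°)]
    = 9.474 · 0.9813·0.8499 / [1 − 0.6807]
    = 9.474 · 0.8340 / 0.3193
    = 24.75 m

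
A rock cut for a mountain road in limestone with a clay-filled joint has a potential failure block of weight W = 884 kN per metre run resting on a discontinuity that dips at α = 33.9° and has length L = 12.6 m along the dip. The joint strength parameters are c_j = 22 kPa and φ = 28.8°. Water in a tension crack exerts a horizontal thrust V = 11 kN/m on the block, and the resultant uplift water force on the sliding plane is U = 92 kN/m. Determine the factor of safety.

Resolving the block weight along and normal to the plane and applying the Mohr–Coulomb strength on the joint:
N' = W cosα − U − V sinα = 884·cos33.9° − 92 − 11·sin33.9° = 635.6 kN/m
Driving force T = W sinα + V cosα = 884·sin33.9° + 11·cos33.9° = 502.2 kN/m
Resisting force R = c_j·L + N'·tanφ = 22·12.6 + 635.6·tan28.8° = 277.2 + 349.4 = 626.6 kN/m
FS = R / T = 626.6 / 502.2 = 1.248

FS = 1.25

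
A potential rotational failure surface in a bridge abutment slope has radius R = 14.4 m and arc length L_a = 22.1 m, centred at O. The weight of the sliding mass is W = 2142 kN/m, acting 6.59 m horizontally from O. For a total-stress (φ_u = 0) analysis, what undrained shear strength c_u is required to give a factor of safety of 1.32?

FS = c_u·L_a·R / (W·d), so c_u = FS·W·d / (L_a·R).
c_u = 1.32·2142·6.59 / (22.10·14.4) = 18632.8 / 318.24 = 58.55 kPa

c_u = 58.5 kPa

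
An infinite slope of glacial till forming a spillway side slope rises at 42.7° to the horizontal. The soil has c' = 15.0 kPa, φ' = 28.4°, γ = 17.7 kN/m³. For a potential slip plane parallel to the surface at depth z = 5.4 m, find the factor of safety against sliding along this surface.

For an infinite slope with a slip plane parallel to the surface (no pore pressure): FS = [c' + γz cos²β tanφ'] / [γz sinβ cosβ].
γz = 17.7·5.4 = 95.58 kN/m²
Numerator = 15.0 + 95.58·cos²42.7°·tan28.4° = 15.0 + 95.58·0.5401·0.5407 = 42.912 kPa
Denominator = 95.58·sin42.7°·cos42.7° = 95.58·0.6782·0.7349 = 47.636 kPa
FS = 42.912 / 47.636 = 0.901

FS = 0.90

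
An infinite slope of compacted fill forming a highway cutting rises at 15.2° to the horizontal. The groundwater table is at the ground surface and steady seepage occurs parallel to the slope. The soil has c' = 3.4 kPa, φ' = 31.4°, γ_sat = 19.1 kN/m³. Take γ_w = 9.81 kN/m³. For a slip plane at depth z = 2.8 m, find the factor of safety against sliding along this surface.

FS = 1.34

With seepage parallel to the slope and the water table at the surface, the effective normal stress on the slip plane uses the buoyant unit weight γ' = γ_sat − γ_w while the driving shear stress uses γ_sat:
FS = [c' + γ' z cos²β tanφ'] / [γ_sat z sinβ cosβ]
γ' = 19.1 − 9.81 = 9.29 kN/m³
Numerator = 3.4 + 9.29·2.8·cos²15.2°·tan31.4° = 3.4 + 9.29·2.8·0.9313·0.6104 = 18.186 kPa
Denominator = 19.1·2.8·sin15.2°·cos15.2° = 19.1·2.8·0.2622·0.9650 = 13.531 kPa
FS = 18.186 / 13.531 = 1.344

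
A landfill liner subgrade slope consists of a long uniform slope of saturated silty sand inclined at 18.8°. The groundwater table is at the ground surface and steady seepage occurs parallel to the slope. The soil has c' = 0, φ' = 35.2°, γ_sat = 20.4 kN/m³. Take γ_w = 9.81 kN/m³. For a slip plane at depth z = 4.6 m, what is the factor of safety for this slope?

With seepage parallel to the slope and the water table at the surface, the effective normal stress on the slip plane uses the buoyant unit weight γ' = γ_sat − γ_w while the driving shear stress uses γ_sat:
FS = [c' + γ' z cos²β tanφ'] / [γ_sat z sinβ cosβ]
(For c' = 0 this reduces to FS = (γ'/γ_sat)·tanφ'/tanβ.)
γ' = 20.4 − 9.81 = 10.59 kN/m³
Numerator = 0.0 + 10.59·4.6·cos²18.8°·tan35.2° = 0.0 + 10.59·4.6·0.8961·0.7054 = 30.795 kPa
Denominator = 20.4·4.6·sin18.8°·cos18.8° = 20.4·4.6·0.3223·0.9466 = 28.628 kPa
FS = 30.795 / 28.628 = 1.076

FS = 1.08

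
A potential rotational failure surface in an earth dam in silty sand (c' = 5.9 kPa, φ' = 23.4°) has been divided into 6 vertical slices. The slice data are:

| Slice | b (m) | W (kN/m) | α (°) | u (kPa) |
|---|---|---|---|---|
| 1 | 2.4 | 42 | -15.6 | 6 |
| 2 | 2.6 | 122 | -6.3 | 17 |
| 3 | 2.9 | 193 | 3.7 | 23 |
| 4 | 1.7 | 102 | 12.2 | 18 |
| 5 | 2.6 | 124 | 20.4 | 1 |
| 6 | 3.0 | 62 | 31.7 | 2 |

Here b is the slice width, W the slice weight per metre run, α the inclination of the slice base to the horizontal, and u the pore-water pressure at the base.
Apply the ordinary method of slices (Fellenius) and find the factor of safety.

FS = 3.43

Ordinary method of slices: FS = Σ[c'·Δl_i + (W_i cosα_i − u_i·Δl_i)·tanφ'] / Σ W_i sinα_i, with Δl_i = b_i / cosα_i.
Slice 1: Δl = 2.4/cos(-15.6°) = 2.492 m; N'_1 = 42·cos(-15.6°) − 6·2.492 = 25.5; c'Δl = 14.70; W sinα = -11.3
Slice 2: Δl = 2.6/cos(-6.3°) = 2.616 m; N'_2 = 122·cos(-6.3°) − 17·2.616 = 76.8; c'Δl = 15.43; W sinα = -13.4
Slice 3: Δl = 2.9/cos3.7° = 2.906 m; N'_3 = 193·cos3.7° − 23·2.906 = 125.8; c'Δl = 17.15; W sinα = 12.5
Slice 4: Δl = 1.7/cos12.2° = 1.739 m; N'_4 = 102·cos12.2° − 18·1.739 = 68.4; c'Δl = 10.26; W sinα = 21.6
Slice 5: Δl = 2.6/cos20.4° = 2.774 m; N'_5 = 124·cos20.4° − 1·2.774 = 113.4; c'Δl = 16.37; W sinα = 43.2
Slice 6: Δl = 3.0/cos31.7° = 3.526 m; N'_6 = 62·cos31.7° − 2·3.526 = 45.7; c'Δl = 20.80; W sinα = 32.6
Σc'Δl = 94.7 kN/m; ΣN' = 455.6 kN/m; ΣW sinα = 85.1 kN/m
Resisting = 94.7 + 455.6·tan23.4° = 94.7 + 197.2 = 291.9 kN/m
FS = 291.9 / 85.1 = 3.428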